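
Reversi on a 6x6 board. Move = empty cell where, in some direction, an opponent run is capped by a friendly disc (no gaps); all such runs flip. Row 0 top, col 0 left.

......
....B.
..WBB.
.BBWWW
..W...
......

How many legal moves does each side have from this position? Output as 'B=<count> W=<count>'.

Answer: B=9 W=8

Derivation:
-- B to move --
(1,1): no bracket -> illegal
(1,2): flips 1 -> legal
(1,3): flips 1 -> legal
(2,1): flips 1 -> legal
(2,5): no bracket -> illegal
(4,1): no bracket -> illegal
(4,3): flips 1 -> legal
(4,4): flips 1 -> legal
(4,5): flips 1 -> legal
(5,1): flips 2 -> legal
(5,2): flips 1 -> legal
(5,3): flips 1 -> legal
B mobility = 9
-- W to move --
(0,3): no bracket -> illegal
(0,4): flips 2 -> legal
(0,5): no bracket -> illegal
(1,2): flips 1 -> legal
(1,3): flips 2 -> legal
(1,5): flips 1 -> legal
(2,0): flips 1 -> legal
(2,1): no bracket -> illegal
(2,5): flips 2 -> legal
(3,0): flips 2 -> legal
(4,0): flips 1 -> legal
(4,1): no bracket -> illegal
(4,3): no bracket -> illegal
W mobility = 8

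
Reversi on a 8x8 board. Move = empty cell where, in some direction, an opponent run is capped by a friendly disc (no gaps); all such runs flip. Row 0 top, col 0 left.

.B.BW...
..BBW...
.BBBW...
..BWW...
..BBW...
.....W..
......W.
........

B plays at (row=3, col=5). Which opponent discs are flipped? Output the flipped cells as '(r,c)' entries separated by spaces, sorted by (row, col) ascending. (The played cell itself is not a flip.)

Dir NW: opp run (2,4) capped by B -> flip
Dir N: first cell '.' (not opp) -> no flip
Dir NE: first cell '.' (not opp) -> no flip
Dir W: opp run (3,4) (3,3) capped by B -> flip
Dir E: first cell '.' (not opp) -> no flip
Dir SW: opp run (4,4), next='.' -> no flip
Dir S: first cell '.' (not opp) -> no flip
Dir SE: first cell '.' (not opp) -> no flip

Answer: (2,4) (3,3) (3,4)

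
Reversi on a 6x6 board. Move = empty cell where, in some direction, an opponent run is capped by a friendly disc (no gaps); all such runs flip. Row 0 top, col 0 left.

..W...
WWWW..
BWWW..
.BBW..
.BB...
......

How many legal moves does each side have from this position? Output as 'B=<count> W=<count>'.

-- B to move --
(0,0): flips 1 -> legal
(0,1): flips 2 -> legal
(0,3): no bracket -> illegal
(0,4): flips 2 -> legal
(1,4): flips 1 -> legal
(2,4): flips 4 -> legal
(3,0): no bracket -> illegal
(3,4): flips 1 -> legal
(4,3): no bracket -> illegal
(4,4): no bracket -> illegal
B mobility = 6
-- W to move --
(3,0): flips 3 -> legal
(4,0): flips 1 -> legal
(4,3): flips 1 -> legal
(5,0): flips 2 -> legal
(5,1): flips 3 -> legal
(5,2): flips 2 -> legal
(5,3): no bracket -> illegal
W mobility = 6

Answer: B=6 W=6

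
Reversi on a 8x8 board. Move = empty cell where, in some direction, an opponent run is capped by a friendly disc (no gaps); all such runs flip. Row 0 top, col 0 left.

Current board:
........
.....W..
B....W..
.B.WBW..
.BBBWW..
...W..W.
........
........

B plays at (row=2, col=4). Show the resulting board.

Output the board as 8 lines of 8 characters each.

Answer: ........
.....W..
B...BW..
.B.BBW..
.BBBWW..
...W..W.
........
........

Derivation:
Place B at (2,4); scan 8 dirs for brackets.
Dir NW: first cell '.' (not opp) -> no flip
Dir N: first cell '.' (not opp) -> no flip
Dir NE: opp run (1,5), next='.' -> no flip
Dir W: first cell '.' (not opp) -> no flip
Dir E: opp run (2,5), next='.' -> no flip
Dir SW: opp run (3,3) capped by B -> flip
Dir S: first cell 'B' (not opp) -> no flip
Dir SE: opp run (3,5), next='.' -> no flip
All flips: (3,3)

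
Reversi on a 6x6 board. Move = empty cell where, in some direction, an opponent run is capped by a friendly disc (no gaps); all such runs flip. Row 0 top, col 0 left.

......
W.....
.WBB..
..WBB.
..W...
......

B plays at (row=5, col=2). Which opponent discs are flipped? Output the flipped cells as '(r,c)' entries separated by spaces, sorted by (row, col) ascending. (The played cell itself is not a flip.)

Answer: (3,2) (4,2)

Derivation:
Dir NW: first cell '.' (not opp) -> no flip
Dir N: opp run (4,2) (3,2) capped by B -> flip
Dir NE: first cell '.' (not opp) -> no flip
Dir W: first cell '.' (not opp) -> no flip
Dir E: first cell '.' (not opp) -> no flip
Dir SW: edge -> no flip
Dir S: edge -> no flip
Dir SE: edge -> no flip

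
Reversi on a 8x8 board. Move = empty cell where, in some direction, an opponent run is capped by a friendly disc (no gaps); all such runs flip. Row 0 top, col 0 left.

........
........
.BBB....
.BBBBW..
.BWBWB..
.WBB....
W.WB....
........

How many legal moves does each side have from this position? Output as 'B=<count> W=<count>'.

Answer: B=9 W=10

Derivation:
-- B to move --
(2,4): no bracket -> illegal
(2,5): flips 1 -> legal
(2,6): flips 2 -> legal
(3,6): flips 1 -> legal
(4,0): no bracket -> illegal
(4,6): no bracket -> illegal
(5,0): flips 1 -> legal
(5,4): flips 1 -> legal
(5,5): flips 1 -> legal
(6,1): flips 2 -> legal
(7,0): no bracket -> illegal
(7,1): flips 1 -> legal
(7,2): flips 1 -> legal
(7,3): no bracket -> illegal
B mobility = 9
-- W to move --
(1,0): no bracket -> illegal
(1,1): flips 5 -> legal
(1,2): flips 2 -> legal
(1,3): no bracket -> illegal
(1,4): no bracket -> illegal
(2,0): flips 1 -> legal
(2,4): flips 2 -> legal
(2,5): no bracket -> illegal
(3,0): flips 4 -> legal
(3,6): no bracket -> illegal
(4,0): flips 1 -> legal
(4,6): flips 1 -> legal
(5,0): no bracket -> illegal
(5,4): flips 2 -> legal
(5,5): flips 1 -> legal
(5,6): no bracket -> illegal
(6,1): no bracket -> illegal
(6,4): flips 2 -> legal
(7,2): no bracket -> illegal
(7,3): no bracket -> illegal
(7,4): no bracket -> illegal
W mobility = 10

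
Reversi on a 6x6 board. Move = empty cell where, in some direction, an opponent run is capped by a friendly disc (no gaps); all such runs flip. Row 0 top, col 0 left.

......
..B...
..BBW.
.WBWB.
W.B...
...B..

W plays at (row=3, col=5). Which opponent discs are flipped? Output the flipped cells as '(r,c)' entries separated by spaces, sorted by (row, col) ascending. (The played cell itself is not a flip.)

Dir NW: first cell 'W' (not opp) -> no flip
Dir N: first cell '.' (not opp) -> no flip
Dir NE: edge -> no flip
Dir W: opp run (3,4) capped by W -> flip
Dir E: edge -> no flip
Dir SW: first cell '.' (not opp) -> no flip
Dir S: first cell '.' (not opp) -> no flip
Dir SE: edge -> no flip

Answer: (3,4)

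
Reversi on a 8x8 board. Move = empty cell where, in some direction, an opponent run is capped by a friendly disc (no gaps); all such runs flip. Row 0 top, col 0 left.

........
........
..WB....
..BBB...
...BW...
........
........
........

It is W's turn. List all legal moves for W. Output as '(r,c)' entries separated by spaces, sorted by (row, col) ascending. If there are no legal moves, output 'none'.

(1,2): no bracket -> illegal
(1,3): no bracket -> illegal
(1,4): no bracket -> illegal
(2,1): no bracket -> illegal
(2,4): flips 2 -> legal
(2,5): no bracket -> illegal
(3,1): no bracket -> illegal
(3,5): no bracket -> illegal
(4,1): no bracket -> illegal
(4,2): flips 2 -> legal
(4,5): no bracket -> illegal
(5,2): no bracket -> illegal
(5,3): no bracket -> illegal
(5,4): no bracket -> illegal

Answer: (2,4) (4,2)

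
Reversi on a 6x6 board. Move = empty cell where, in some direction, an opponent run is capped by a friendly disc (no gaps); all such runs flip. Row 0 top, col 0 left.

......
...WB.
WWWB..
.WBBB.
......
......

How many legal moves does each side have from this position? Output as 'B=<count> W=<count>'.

-- B to move --
(0,2): no bracket -> illegal
(0,3): flips 1 -> legal
(0,4): no bracket -> illegal
(1,0): flips 1 -> legal
(1,1): flips 1 -> legal
(1,2): flips 2 -> legal
(2,4): no bracket -> illegal
(3,0): flips 1 -> legal
(4,0): no bracket -> illegal
(4,1): no bracket -> illegal
(4,2): no bracket -> illegal
B mobility = 5
-- W to move --
(0,3): no bracket -> illegal
(0,4): no bracket -> illegal
(0,5): no bracket -> illegal
(1,2): no bracket -> illegal
(1,5): flips 1 -> legal
(2,4): flips 1 -> legal
(2,5): no bracket -> illegal
(3,5): flips 3 -> legal
(4,1): no bracket -> illegal
(4,2): flips 1 -> legal
(4,3): flips 3 -> legal
(4,4): flips 1 -> legal
(4,5): no bracket -> illegal
W mobility = 6

Answer: B=5 W=6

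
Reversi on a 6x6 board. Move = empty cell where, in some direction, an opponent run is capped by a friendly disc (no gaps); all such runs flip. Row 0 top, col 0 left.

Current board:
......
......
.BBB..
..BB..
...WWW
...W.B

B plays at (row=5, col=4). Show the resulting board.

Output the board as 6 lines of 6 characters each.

Answer: ......
......
.BBB..
..BB..
...BWW
...WBB

Derivation:
Place B at (5,4); scan 8 dirs for brackets.
Dir NW: opp run (4,3) capped by B -> flip
Dir N: opp run (4,4), next='.' -> no flip
Dir NE: opp run (4,5), next=edge -> no flip
Dir W: opp run (5,3), next='.' -> no flip
Dir E: first cell 'B' (not opp) -> no flip
Dir SW: edge -> no flip
Dir S: edge -> no flip
Dir SE: edge -> no flip
All flips: (4,3)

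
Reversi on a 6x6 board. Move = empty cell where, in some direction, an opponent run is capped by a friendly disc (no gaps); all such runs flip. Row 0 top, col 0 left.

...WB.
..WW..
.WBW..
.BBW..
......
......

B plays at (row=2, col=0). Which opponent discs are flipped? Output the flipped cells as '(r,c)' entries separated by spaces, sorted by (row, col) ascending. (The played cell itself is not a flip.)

Dir NW: edge -> no flip
Dir N: first cell '.' (not opp) -> no flip
Dir NE: first cell '.' (not opp) -> no flip
Dir W: edge -> no flip
Dir E: opp run (2,1) capped by B -> flip
Dir SW: edge -> no flip
Dir S: first cell '.' (not opp) -> no flip
Dir SE: first cell 'B' (not opp) -> no flip

Answer: (2,1)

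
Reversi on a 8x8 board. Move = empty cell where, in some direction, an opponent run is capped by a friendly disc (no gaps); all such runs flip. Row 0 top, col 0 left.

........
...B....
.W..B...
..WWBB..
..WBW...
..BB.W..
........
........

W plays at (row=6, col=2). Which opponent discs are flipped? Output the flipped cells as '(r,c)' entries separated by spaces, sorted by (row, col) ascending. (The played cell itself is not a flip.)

Dir NW: first cell '.' (not opp) -> no flip
Dir N: opp run (5,2) capped by W -> flip
Dir NE: opp run (5,3) capped by W -> flip
Dir W: first cell '.' (not opp) -> no flip
Dir E: first cell '.' (not opp) -> no flip
Dir SW: first cell '.' (not opp) -> no flip
Dir S: first cell '.' (not opp) -> no flip
Dir SE: first cell '.' (not opp) -> no flip

Answer: (5,2) (5,3)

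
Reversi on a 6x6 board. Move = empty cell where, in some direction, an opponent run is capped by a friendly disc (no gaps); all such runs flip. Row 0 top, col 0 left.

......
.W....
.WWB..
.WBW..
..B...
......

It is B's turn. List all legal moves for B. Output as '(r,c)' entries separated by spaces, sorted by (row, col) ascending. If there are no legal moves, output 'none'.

(0,0): no bracket -> illegal
(0,1): no bracket -> illegal
(0,2): no bracket -> illegal
(1,0): flips 1 -> legal
(1,2): flips 1 -> legal
(1,3): no bracket -> illegal
(2,0): flips 3 -> legal
(2,4): flips 1 -> legal
(3,0): flips 1 -> legal
(3,4): flips 1 -> legal
(4,0): no bracket -> illegal
(4,1): no bracket -> illegal
(4,3): flips 1 -> legal
(4,4): no bracket -> illegal

Answer: (1,0) (1,2) (2,0) (2,4) (3,0) (3,4) (4,3)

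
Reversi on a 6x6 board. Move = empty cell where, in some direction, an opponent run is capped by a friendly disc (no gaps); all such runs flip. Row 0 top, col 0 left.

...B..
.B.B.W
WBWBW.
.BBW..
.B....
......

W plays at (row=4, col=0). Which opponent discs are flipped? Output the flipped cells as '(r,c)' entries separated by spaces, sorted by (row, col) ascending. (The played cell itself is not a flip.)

Answer: (3,1)

Derivation:
Dir NW: edge -> no flip
Dir N: first cell '.' (not opp) -> no flip
Dir NE: opp run (3,1) capped by W -> flip
Dir W: edge -> no flip
Dir E: opp run (4,1), next='.' -> no flip
Dir SW: edge -> no flip
Dir S: first cell '.' (not opp) -> no flip
Dir SE: first cell '.' (not opp) -> no flip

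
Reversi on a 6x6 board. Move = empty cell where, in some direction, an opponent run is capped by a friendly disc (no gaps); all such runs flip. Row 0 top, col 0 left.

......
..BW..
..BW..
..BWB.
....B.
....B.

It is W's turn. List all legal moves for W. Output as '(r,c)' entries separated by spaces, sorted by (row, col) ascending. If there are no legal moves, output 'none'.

(0,1): flips 1 -> legal
(0,2): no bracket -> illegal
(0,3): no bracket -> illegal
(1,1): flips 2 -> legal
(2,1): flips 1 -> legal
(2,4): no bracket -> illegal
(2,5): no bracket -> illegal
(3,1): flips 2 -> legal
(3,5): flips 1 -> legal
(4,1): flips 1 -> legal
(4,2): no bracket -> illegal
(4,3): no bracket -> illegal
(4,5): flips 1 -> legal
(5,3): no bracket -> illegal
(5,5): flips 1 -> legal

Answer: (0,1) (1,1) (2,1) (3,1) (3,5) (4,1) (4,5) (5,5)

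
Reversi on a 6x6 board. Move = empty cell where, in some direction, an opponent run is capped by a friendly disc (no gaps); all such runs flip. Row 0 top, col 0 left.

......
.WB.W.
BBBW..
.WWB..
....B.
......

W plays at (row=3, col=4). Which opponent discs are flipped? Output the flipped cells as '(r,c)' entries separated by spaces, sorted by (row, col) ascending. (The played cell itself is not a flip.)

Dir NW: first cell 'W' (not opp) -> no flip
Dir N: first cell '.' (not opp) -> no flip
Dir NE: first cell '.' (not opp) -> no flip
Dir W: opp run (3,3) capped by W -> flip
Dir E: first cell '.' (not opp) -> no flip
Dir SW: first cell '.' (not opp) -> no flip
Dir S: opp run (4,4), next='.' -> no flip
Dir SE: first cell '.' (not opp) -> no flip

Answer: (3,3)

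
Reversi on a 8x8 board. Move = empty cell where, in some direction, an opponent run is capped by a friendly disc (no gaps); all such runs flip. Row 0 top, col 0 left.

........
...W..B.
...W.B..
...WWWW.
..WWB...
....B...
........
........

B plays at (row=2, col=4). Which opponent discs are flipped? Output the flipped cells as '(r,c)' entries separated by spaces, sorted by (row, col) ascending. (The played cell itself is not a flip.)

Dir NW: opp run (1,3), next='.' -> no flip
Dir N: first cell '.' (not opp) -> no flip
Dir NE: first cell '.' (not opp) -> no flip
Dir W: opp run (2,3), next='.' -> no flip
Dir E: first cell 'B' (not opp) -> no flip
Dir SW: opp run (3,3) (4,2), next='.' -> no flip
Dir S: opp run (3,4) capped by B -> flip
Dir SE: opp run (3,5), next='.' -> no flip

Answer: (3,4)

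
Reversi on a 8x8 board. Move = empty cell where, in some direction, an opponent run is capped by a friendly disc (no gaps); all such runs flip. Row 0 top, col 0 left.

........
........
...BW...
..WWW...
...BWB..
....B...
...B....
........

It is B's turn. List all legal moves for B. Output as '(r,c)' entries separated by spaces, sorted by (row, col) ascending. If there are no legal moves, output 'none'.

(1,3): no bracket -> illegal
(1,4): flips 3 -> legal
(1,5): no bracket -> illegal
(2,1): flips 1 -> legal
(2,2): no bracket -> illegal
(2,5): flips 2 -> legal
(3,1): no bracket -> illegal
(3,5): no bracket -> illegal
(4,1): flips 1 -> legal
(4,2): no bracket -> illegal
(5,3): no bracket -> illegal
(5,5): no bracket -> illegal

Answer: (1,4) (2,1) (2,5) (4,1)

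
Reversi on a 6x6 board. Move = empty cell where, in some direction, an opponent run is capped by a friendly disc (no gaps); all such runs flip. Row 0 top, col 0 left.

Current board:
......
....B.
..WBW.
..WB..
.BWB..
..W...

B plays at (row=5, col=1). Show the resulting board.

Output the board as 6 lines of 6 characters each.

Answer: ......
....B.
..WBW.
..WB..
.BBB..
.BW...

Derivation:
Place B at (5,1); scan 8 dirs for brackets.
Dir NW: first cell '.' (not opp) -> no flip
Dir N: first cell 'B' (not opp) -> no flip
Dir NE: opp run (4,2) capped by B -> flip
Dir W: first cell '.' (not opp) -> no flip
Dir E: opp run (5,2), next='.' -> no flip
Dir SW: edge -> no flip
Dir S: edge -> no flip
Dir SE: edge -> no flip
All flips: (4,2)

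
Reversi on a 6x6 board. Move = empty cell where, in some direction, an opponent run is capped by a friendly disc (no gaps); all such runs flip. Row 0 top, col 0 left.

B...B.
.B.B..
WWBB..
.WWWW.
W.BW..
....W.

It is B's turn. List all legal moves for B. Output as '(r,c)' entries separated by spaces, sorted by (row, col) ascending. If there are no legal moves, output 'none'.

Answer: (2,4) (4,1) (4,4) (4,5) (5,3)

Derivation:
(1,0): no bracket -> illegal
(1,2): no bracket -> illegal
(2,4): flips 1 -> legal
(2,5): no bracket -> illegal
(3,0): no bracket -> illegal
(3,5): no bracket -> illegal
(4,1): flips 3 -> legal
(4,4): flips 2 -> legal
(4,5): flips 1 -> legal
(5,0): no bracket -> illegal
(5,1): no bracket -> illegal
(5,2): no bracket -> illegal
(5,3): flips 2 -> legal
(5,5): no bracket -> illegal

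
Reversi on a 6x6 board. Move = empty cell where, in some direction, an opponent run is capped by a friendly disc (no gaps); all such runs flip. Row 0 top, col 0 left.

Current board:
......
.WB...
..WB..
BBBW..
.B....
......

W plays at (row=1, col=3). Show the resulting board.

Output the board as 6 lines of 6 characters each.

Place W at (1,3); scan 8 dirs for brackets.
Dir NW: first cell '.' (not opp) -> no flip
Dir N: first cell '.' (not opp) -> no flip
Dir NE: first cell '.' (not opp) -> no flip
Dir W: opp run (1,2) capped by W -> flip
Dir E: first cell '.' (not opp) -> no flip
Dir SW: first cell 'W' (not opp) -> no flip
Dir S: opp run (2,3) capped by W -> flip
Dir SE: first cell '.' (not opp) -> no flip
All flips: (1,2) (2,3)

Answer: ......
.WWW..
..WW..
BBBW..
.B....
......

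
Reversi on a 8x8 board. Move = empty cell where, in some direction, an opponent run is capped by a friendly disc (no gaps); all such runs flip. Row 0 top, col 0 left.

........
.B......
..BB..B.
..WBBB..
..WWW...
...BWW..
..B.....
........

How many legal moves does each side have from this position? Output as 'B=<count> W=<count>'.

-- B to move --
(2,1): no bracket -> illegal
(3,1): flips 2 -> legal
(4,1): flips 1 -> legal
(4,5): no bracket -> illegal
(4,6): no bracket -> illegal
(5,1): flips 1 -> legal
(5,2): flips 3 -> legal
(5,6): flips 2 -> legal
(6,3): no bracket -> illegal
(6,4): flips 2 -> legal
(6,5): no bracket -> illegal
(6,6): flips 2 -> legal
B mobility = 7
-- W to move --
(0,0): flips 3 -> legal
(0,1): no bracket -> illegal
(0,2): no bracket -> illegal
(1,0): no bracket -> illegal
(1,2): flips 1 -> legal
(1,3): flips 2 -> legal
(1,4): flips 1 -> legal
(1,5): no bracket -> illegal
(1,6): no bracket -> illegal
(1,7): flips 2 -> legal
(2,0): no bracket -> illegal
(2,1): no bracket -> illegal
(2,4): flips 2 -> legal
(2,5): flips 1 -> legal
(2,7): no bracket -> illegal
(3,1): no bracket -> illegal
(3,6): flips 3 -> legal
(3,7): no bracket -> illegal
(4,5): no bracket -> illegal
(4,6): no bracket -> illegal
(5,1): no bracket -> illegal
(5,2): flips 1 -> legal
(6,1): no bracket -> illegal
(6,3): flips 1 -> legal
(6,4): flips 1 -> legal
(7,1): flips 2 -> legal
(7,2): no bracket -> illegal
(7,3): no bracket -> illegal
W mobility = 12

Answer: B=7 W=12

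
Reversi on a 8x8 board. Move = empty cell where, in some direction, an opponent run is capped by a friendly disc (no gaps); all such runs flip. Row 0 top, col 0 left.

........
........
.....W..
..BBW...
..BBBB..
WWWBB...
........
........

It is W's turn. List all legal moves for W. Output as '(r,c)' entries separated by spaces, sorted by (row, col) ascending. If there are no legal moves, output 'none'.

(2,1): no bracket -> illegal
(2,2): flips 2 -> legal
(2,3): no bracket -> illegal
(2,4): flips 2 -> legal
(3,1): flips 2 -> legal
(3,5): no bracket -> illegal
(3,6): no bracket -> illegal
(4,1): no bracket -> illegal
(4,6): no bracket -> illegal
(5,5): flips 2 -> legal
(5,6): flips 1 -> legal
(6,2): no bracket -> illegal
(6,3): no bracket -> illegal
(6,4): flips 2 -> legal
(6,5): no bracket -> illegal

Answer: (2,2) (2,4) (3,1) (5,5) (5,6) (6,4)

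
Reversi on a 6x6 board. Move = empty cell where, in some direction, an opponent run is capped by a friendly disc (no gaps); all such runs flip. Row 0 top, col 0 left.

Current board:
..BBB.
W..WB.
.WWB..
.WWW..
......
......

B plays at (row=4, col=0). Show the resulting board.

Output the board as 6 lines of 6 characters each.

Place B at (4,0); scan 8 dirs for brackets.
Dir NW: edge -> no flip
Dir N: first cell '.' (not opp) -> no flip
Dir NE: opp run (3,1) (2,2) (1,3) capped by B -> flip
Dir W: edge -> no flip
Dir E: first cell '.' (not opp) -> no flip
Dir SW: edge -> no flip
Dir S: first cell '.' (not opp) -> no flip
Dir SE: first cell '.' (not opp) -> no flip
All flips: (1,3) (2,2) (3,1)

Answer: ..BBB.
W..BB.
.WBB..
.BWW..
B.....
......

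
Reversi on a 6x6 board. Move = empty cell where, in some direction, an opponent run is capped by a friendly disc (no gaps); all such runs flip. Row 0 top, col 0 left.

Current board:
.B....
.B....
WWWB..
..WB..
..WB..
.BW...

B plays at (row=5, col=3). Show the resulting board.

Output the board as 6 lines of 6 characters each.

Answer: .B....
.B....
WWWB..
..WB..
..WB..
.BBB..

Derivation:
Place B at (5,3); scan 8 dirs for brackets.
Dir NW: opp run (4,2), next='.' -> no flip
Dir N: first cell 'B' (not opp) -> no flip
Dir NE: first cell '.' (not opp) -> no flip
Dir W: opp run (5,2) capped by B -> flip
Dir E: first cell '.' (not opp) -> no flip
Dir SW: edge -> no flip
Dir S: edge -> no flip
Dir SE: edge -> no flip
All flips: (5,2)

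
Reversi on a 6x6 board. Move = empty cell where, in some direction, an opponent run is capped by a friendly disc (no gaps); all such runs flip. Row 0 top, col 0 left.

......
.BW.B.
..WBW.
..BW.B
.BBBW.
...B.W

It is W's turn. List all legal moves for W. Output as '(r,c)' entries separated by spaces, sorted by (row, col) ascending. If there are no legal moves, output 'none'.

(0,0): flips 1 -> legal
(0,1): no bracket -> illegal
(0,2): no bracket -> illegal
(0,3): no bracket -> illegal
(0,4): flips 1 -> legal
(0,5): no bracket -> illegal
(1,0): flips 1 -> legal
(1,3): flips 1 -> legal
(1,5): no bracket -> illegal
(2,0): no bracket -> illegal
(2,1): no bracket -> illegal
(2,5): no bracket -> illegal
(3,0): no bracket -> illegal
(3,1): flips 1 -> legal
(3,4): flips 1 -> legal
(4,0): flips 3 -> legal
(4,5): no bracket -> illegal
(5,0): no bracket -> illegal
(5,1): flips 1 -> legal
(5,2): flips 2 -> legal
(5,4): no bracket -> illegal

Answer: (0,0) (0,4) (1,0) (1,3) (3,1) (3,4) (4,0) (5,1) (5,2)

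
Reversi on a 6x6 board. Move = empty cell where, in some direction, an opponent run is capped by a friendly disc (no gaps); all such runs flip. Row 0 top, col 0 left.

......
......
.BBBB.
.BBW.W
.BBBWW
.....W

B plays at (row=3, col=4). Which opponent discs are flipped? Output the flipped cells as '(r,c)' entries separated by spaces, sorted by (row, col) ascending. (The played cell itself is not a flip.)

Dir NW: first cell 'B' (not opp) -> no flip
Dir N: first cell 'B' (not opp) -> no flip
Dir NE: first cell '.' (not opp) -> no flip
Dir W: opp run (3,3) capped by B -> flip
Dir E: opp run (3,5), next=edge -> no flip
Dir SW: first cell 'B' (not opp) -> no flip
Dir S: opp run (4,4), next='.' -> no flip
Dir SE: opp run (4,5), next=edge -> no flip

Answer: (3,3)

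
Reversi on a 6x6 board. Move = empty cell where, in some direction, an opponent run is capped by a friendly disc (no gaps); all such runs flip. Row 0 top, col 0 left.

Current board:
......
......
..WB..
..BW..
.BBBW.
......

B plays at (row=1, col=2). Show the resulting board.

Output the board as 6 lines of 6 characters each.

Place B at (1,2); scan 8 dirs for brackets.
Dir NW: first cell '.' (not opp) -> no flip
Dir N: first cell '.' (not opp) -> no flip
Dir NE: first cell '.' (not opp) -> no flip
Dir W: first cell '.' (not opp) -> no flip
Dir E: first cell '.' (not opp) -> no flip
Dir SW: first cell '.' (not opp) -> no flip
Dir S: opp run (2,2) capped by B -> flip
Dir SE: first cell 'B' (not opp) -> no flip
All flips: (2,2)

Answer: ......
..B...
..BB..
..BW..
.BBBW.
......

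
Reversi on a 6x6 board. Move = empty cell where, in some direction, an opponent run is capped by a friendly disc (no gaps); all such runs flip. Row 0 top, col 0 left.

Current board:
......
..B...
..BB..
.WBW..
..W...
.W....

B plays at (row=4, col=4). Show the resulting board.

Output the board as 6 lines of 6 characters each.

Answer: ......
..B...
..BB..
.WBB..
..W.B.
.W....

Derivation:
Place B at (4,4); scan 8 dirs for brackets.
Dir NW: opp run (3,3) capped by B -> flip
Dir N: first cell '.' (not opp) -> no flip
Dir NE: first cell '.' (not opp) -> no flip
Dir W: first cell '.' (not opp) -> no flip
Dir E: first cell '.' (not opp) -> no flip
Dir SW: first cell '.' (not opp) -> no flip
Dir S: first cell '.' (not opp) -> no flip
Dir SE: first cell '.' (not opp) -> no flip
All flips: (3,3)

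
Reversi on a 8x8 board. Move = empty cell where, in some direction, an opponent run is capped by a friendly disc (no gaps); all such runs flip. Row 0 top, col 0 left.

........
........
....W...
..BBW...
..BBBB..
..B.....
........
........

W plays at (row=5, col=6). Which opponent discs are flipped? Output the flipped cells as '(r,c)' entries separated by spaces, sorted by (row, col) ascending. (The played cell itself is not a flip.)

Dir NW: opp run (4,5) capped by W -> flip
Dir N: first cell '.' (not opp) -> no flip
Dir NE: first cell '.' (not opp) -> no flip
Dir W: first cell '.' (not opp) -> no flip
Dir E: first cell '.' (not opp) -> no flip
Dir SW: first cell '.' (not opp) -> no flip
Dir S: first cell '.' (not opp) -> no flip
Dir SE: first cell '.' (not opp) -> no flip

Answer: (4,5)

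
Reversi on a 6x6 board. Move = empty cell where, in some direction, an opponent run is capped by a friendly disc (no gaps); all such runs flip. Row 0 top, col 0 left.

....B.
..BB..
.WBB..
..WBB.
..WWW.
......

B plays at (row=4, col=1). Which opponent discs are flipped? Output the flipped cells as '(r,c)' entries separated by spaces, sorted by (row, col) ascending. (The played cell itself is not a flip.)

Answer: (3,2)

Derivation:
Dir NW: first cell '.' (not opp) -> no flip
Dir N: first cell '.' (not opp) -> no flip
Dir NE: opp run (3,2) capped by B -> flip
Dir W: first cell '.' (not opp) -> no flip
Dir E: opp run (4,2) (4,3) (4,4), next='.' -> no flip
Dir SW: first cell '.' (not opp) -> no flip
Dir S: first cell '.' (not opp) -> no flip
Dir SE: first cell '.' (not opp) -> no flip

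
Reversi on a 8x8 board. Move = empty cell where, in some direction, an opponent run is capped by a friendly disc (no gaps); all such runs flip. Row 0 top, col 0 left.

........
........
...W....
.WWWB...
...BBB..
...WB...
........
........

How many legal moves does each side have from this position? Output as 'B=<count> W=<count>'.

Answer: B=8 W=4

Derivation:
-- B to move --
(1,2): flips 1 -> legal
(1,3): flips 2 -> legal
(1,4): no bracket -> illegal
(2,0): no bracket -> illegal
(2,1): flips 1 -> legal
(2,2): flips 1 -> legal
(2,4): no bracket -> illegal
(3,0): flips 3 -> legal
(4,0): no bracket -> illegal
(4,1): no bracket -> illegal
(4,2): no bracket -> illegal
(5,2): flips 1 -> legal
(6,2): flips 1 -> legal
(6,3): flips 1 -> legal
(6,4): no bracket -> illegal
B mobility = 8
-- W to move --
(2,4): no bracket -> illegal
(2,5): no bracket -> illegal
(3,5): flips 2 -> legal
(3,6): no bracket -> illegal
(4,2): no bracket -> illegal
(4,6): no bracket -> illegal
(5,2): no bracket -> illegal
(5,5): flips 2 -> legal
(5,6): flips 2 -> legal
(6,3): no bracket -> illegal
(6,4): no bracket -> illegal
(6,5): flips 2 -> legal
W mobility = 4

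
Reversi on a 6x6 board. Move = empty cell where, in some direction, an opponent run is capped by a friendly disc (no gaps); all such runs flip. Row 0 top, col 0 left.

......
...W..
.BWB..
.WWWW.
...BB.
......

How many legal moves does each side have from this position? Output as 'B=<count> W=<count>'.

Answer: B=6 W=10

Derivation:
-- B to move --
(0,2): no bracket -> illegal
(0,3): flips 1 -> legal
(0,4): no bracket -> illegal
(1,1): flips 2 -> legal
(1,2): no bracket -> illegal
(1,4): no bracket -> illegal
(2,0): no bracket -> illegal
(2,4): flips 1 -> legal
(2,5): flips 1 -> legal
(3,0): no bracket -> illegal
(3,5): no bracket -> illegal
(4,0): no bracket -> illegal
(4,1): flips 2 -> legal
(4,2): no bracket -> illegal
(4,5): flips 1 -> legal
B mobility = 6
-- W to move --
(1,0): flips 1 -> legal
(1,1): flips 1 -> legal
(1,2): flips 1 -> legal
(1,4): flips 1 -> legal
(2,0): flips 1 -> legal
(2,4): flips 1 -> legal
(3,0): no bracket -> illegal
(3,5): no bracket -> illegal
(4,2): no bracket -> illegal
(4,5): no bracket -> illegal
(5,2): flips 1 -> legal
(5,3): flips 1 -> legal
(5,4): flips 2 -> legal
(5,5): flips 1 -> legal
W mobility = 10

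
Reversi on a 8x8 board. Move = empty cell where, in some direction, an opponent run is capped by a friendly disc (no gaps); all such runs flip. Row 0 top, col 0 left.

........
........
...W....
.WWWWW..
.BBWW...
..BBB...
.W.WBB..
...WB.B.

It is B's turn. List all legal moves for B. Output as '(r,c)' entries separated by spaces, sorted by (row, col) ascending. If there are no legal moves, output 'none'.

Answer: (1,3) (1,4) (2,0) (2,1) (2,2) (2,4) (2,5) (2,6) (4,5) (6,2) (7,0) (7,2)

Derivation:
(1,2): no bracket -> illegal
(1,3): flips 3 -> legal
(1,4): flips 2 -> legal
(2,0): flips 1 -> legal
(2,1): flips 3 -> legal
(2,2): flips 1 -> legal
(2,4): flips 3 -> legal
(2,5): flips 2 -> legal
(2,6): flips 2 -> legal
(3,0): no bracket -> illegal
(3,6): no bracket -> illegal
(4,0): no bracket -> illegal
(4,5): flips 2 -> legal
(4,6): no bracket -> illegal
(5,0): no bracket -> illegal
(5,1): no bracket -> illegal
(5,5): no bracket -> illegal
(6,0): no bracket -> illegal
(6,2): flips 1 -> legal
(7,0): flips 1 -> legal
(7,1): no bracket -> illegal
(7,2): flips 2 -> legal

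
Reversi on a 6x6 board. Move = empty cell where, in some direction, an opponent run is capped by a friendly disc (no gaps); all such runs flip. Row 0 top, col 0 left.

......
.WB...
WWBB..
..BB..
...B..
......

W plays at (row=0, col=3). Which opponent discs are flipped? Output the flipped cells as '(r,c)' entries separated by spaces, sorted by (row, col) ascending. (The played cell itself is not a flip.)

Answer: (1,2)

Derivation:
Dir NW: edge -> no flip
Dir N: edge -> no flip
Dir NE: edge -> no flip
Dir W: first cell '.' (not opp) -> no flip
Dir E: first cell '.' (not opp) -> no flip
Dir SW: opp run (1,2) capped by W -> flip
Dir S: first cell '.' (not opp) -> no flip
Dir SE: first cell '.' (not opp) -> no flip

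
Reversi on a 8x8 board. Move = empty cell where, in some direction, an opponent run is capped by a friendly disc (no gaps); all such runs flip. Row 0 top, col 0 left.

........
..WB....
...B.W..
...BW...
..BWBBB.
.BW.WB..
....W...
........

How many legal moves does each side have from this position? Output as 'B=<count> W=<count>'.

Answer: B=9 W=9

Derivation:
-- B to move --
(0,1): flips 1 -> legal
(0,2): no bracket -> illegal
(0,3): no bracket -> illegal
(1,1): flips 1 -> legal
(1,4): no bracket -> illegal
(1,5): no bracket -> illegal
(1,6): no bracket -> illegal
(2,1): no bracket -> illegal
(2,2): no bracket -> illegal
(2,4): flips 1 -> legal
(2,6): no bracket -> illegal
(3,2): no bracket -> illegal
(3,5): flips 1 -> legal
(3,6): no bracket -> illegal
(4,1): no bracket -> illegal
(5,3): flips 3 -> legal
(6,1): no bracket -> illegal
(6,2): flips 1 -> legal
(6,3): flips 1 -> legal
(6,5): no bracket -> illegal
(7,3): flips 1 -> legal
(7,4): flips 2 -> legal
(7,5): no bracket -> illegal
B mobility = 9
-- W to move --
(0,2): no bracket -> illegal
(0,3): flips 3 -> legal
(0,4): no bracket -> illegal
(1,4): flips 1 -> legal
(2,2): no bracket -> illegal
(2,4): no bracket -> illegal
(3,1): no bracket -> illegal
(3,2): flips 2 -> legal
(3,5): no bracket -> illegal
(3,6): flips 1 -> legal
(3,7): flips 2 -> legal
(4,0): no bracket -> illegal
(4,1): flips 1 -> legal
(4,7): flips 3 -> legal
(5,0): flips 1 -> legal
(5,3): no bracket -> illegal
(5,6): flips 2 -> legal
(5,7): no bracket -> illegal
(6,0): no bracket -> illegal
(6,1): no bracket -> illegal
(6,2): no bracket -> illegal
(6,5): no bracket -> illegal
(6,6): no bracket -> illegal
W mobility = 9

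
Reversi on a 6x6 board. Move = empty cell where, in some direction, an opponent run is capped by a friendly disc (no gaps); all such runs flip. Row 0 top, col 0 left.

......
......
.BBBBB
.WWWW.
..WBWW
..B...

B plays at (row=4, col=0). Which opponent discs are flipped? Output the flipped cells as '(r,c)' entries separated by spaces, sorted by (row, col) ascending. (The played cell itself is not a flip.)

Dir NW: edge -> no flip
Dir N: first cell '.' (not opp) -> no flip
Dir NE: opp run (3,1) capped by B -> flip
Dir W: edge -> no flip
Dir E: first cell '.' (not opp) -> no flip
Dir SW: edge -> no flip
Dir S: first cell '.' (not opp) -> no flip
Dir SE: first cell '.' (not opp) -> no flip

Answer: (3,1)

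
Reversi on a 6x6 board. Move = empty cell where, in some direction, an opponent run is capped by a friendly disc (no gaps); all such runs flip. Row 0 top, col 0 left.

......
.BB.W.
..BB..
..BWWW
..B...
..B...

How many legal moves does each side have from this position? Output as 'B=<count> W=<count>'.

Answer: B=5 W=6

Derivation:
-- B to move --
(0,3): no bracket -> illegal
(0,4): no bracket -> illegal
(0,5): flips 1 -> legal
(1,3): no bracket -> illegal
(1,5): no bracket -> illegal
(2,4): flips 1 -> legal
(2,5): no bracket -> illegal
(4,3): flips 1 -> legal
(4,4): flips 1 -> legal
(4,5): flips 1 -> legal
B mobility = 5
-- W to move --
(0,0): flips 2 -> legal
(0,1): flips 2 -> legal
(0,2): no bracket -> illegal
(0,3): no bracket -> illegal
(1,0): no bracket -> illegal
(1,3): flips 1 -> legal
(2,0): no bracket -> illegal
(2,1): no bracket -> illegal
(2,4): no bracket -> illegal
(3,1): flips 1 -> legal
(4,1): flips 2 -> legal
(4,3): no bracket -> illegal
(5,1): flips 1 -> legal
(5,3): no bracket -> illegal
W mobility = 6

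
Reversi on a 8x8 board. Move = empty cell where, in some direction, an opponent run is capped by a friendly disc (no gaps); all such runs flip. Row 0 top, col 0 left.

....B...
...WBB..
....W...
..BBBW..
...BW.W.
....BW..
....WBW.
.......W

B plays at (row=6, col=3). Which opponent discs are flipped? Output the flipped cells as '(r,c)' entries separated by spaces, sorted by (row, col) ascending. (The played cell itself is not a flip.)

Answer: (6,4)

Derivation:
Dir NW: first cell '.' (not opp) -> no flip
Dir N: first cell '.' (not opp) -> no flip
Dir NE: first cell 'B' (not opp) -> no flip
Dir W: first cell '.' (not opp) -> no flip
Dir E: opp run (6,4) capped by B -> flip
Dir SW: first cell '.' (not opp) -> no flip
Dir S: first cell '.' (not opp) -> no flip
Dir SE: first cell '.' (not opp) -> no flip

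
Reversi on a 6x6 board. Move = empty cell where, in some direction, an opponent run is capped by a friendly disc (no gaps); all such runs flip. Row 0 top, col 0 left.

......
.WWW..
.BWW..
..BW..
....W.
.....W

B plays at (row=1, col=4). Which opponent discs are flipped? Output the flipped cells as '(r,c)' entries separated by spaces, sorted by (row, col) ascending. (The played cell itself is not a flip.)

Dir NW: first cell '.' (not opp) -> no flip
Dir N: first cell '.' (not opp) -> no flip
Dir NE: first cell '.' (not opp) -> no flip
Dir W: opp run (1,3) (1,2) (1,1), next='.' -> no flip
Dir E: first cell '.' (not opp) -> no flip
Dir SW: opp run (2,3) capped by B -> flip
Dir S: first cell '.' (not opp) -> no flip
Dir SE: first cell '.' (not opp) -> no flip

Answer: (2,3)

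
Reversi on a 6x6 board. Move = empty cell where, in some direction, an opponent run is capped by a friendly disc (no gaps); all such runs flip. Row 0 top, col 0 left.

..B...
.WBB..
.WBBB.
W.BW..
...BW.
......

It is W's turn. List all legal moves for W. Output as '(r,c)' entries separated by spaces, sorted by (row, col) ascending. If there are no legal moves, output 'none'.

Answer: (0,3) (1,4) (1,5) (2,5) (3,1) (4,2) (5,3) (5,4)

Derivation:
(0,1): no bracket -> illegal
(0,3): flips 3 -> legal
(0,4): no bracket -> illegal
(1,4): flips 2 -> legal
(1,5): flips 1 -> legal
(2,5): flips 3 -> legal
(3,1): flips 1 -> legal
(3,4): no bracket -> illegal
(3,5): no bracket -> illegal
(4,1): no bracket -> illegal
(4,2): flips 1 -> legal
(5,2): no bracket -> illegal
(5,3): flips 1 -> legal
(5,4): flips 2 -> legal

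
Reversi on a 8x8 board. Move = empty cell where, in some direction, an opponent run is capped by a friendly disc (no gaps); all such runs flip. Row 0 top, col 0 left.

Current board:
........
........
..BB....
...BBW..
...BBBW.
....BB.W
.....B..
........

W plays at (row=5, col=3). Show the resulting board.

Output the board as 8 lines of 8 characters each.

Place W at (5,3); scan 8 dirs for brackets.
Dir NW: first cell '.' (not opp) -> no flip
Dir N: opp run (4,3) (3,3) (2,3), next='.' -> no flip
Dir NE: opp run (4,4) capped by W -> flip
Dir W: first cell '.' (not opp) -> no flip
Dir E: opp run (5,4) (5,5), next='.' -> no flip
Dir SW: first cell '.' (not opp) -> no flip
Dir S: first cell '.' (not opp) -> no flip
Dir SE: first cell '.' (not opp) -> no flip
All flips: (4,4)

Answer: ........
........
..BB....
...BBW..
...BWBW.
...WBB.W
.....B..
........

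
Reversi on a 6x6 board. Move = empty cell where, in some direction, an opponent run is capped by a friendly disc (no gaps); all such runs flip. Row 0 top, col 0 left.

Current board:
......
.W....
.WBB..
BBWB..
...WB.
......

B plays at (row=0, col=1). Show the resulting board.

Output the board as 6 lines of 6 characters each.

Place B at (0,1); scan 8 dirs for brackets.
Dir NW: edge -> no flip
Dir N: edge -> no flip
Dir NE: edge -> no flip
Dir W: first cell '.' (not opp) -> no flip
Dir E: first cell '.' (not opp) -> no flip
Dir SW: first cell '.' (not opp) -> no flip
Dir S: opp run (1,1) (2,1) capped by B -> flip
Dir SE: first cell '.' (not opp) -> no flip
All flips: (1,1) (2,1)

Answer: .B....
.B....
.BBB..
BBWB..
...WB.
......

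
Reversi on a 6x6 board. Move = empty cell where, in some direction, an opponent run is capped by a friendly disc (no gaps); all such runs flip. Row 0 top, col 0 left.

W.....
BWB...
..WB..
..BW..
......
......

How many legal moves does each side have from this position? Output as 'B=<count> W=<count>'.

Answer: B=3 W=6

Derivation:
-- B to move --
(0,1): no bracket -> illegal
(0,2): no bracket -> illegal
(1,3): no bracket -> illegal
(2,0): no bracket -> illegal
(2,1): flips 1 -> legal
(2,4): no bracket -> illegal
(3,1): no bracket -> illegal
(3,4): flips 1 -> legal
(4,2): no bracket -> illegal
(4,3): flips 1 -> legal
(4,4): no bracket -> illegal
B mobility = 3
-- W to move --
(0,1): no bracket -> illegal
(0,2): flips 1 -> legal
(0,3): no bracket -> illegal
(1,3): flips 2 -> legal
(1,4): no bracket -> illegal
(2,0): flips 1 -> legal
(2,1): no bracket -> illegal
(2,4): flips 1 -> legal
(3,1): flips 1 -> legal
(3,4): no bracket -> illegal
(4,1): no bracket -> illegal
(4,2): flips 1 -> legal
(4,3): no bracket -> illegal
W mobility = 6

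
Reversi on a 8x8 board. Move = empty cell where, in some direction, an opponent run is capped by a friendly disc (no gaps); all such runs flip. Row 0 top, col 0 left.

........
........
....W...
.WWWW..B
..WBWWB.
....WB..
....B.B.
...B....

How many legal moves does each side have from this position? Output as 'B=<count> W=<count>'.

-- B to move --
(1,3): no bracket -> illegal
(1,4): flips 4 -> legal
(1,5): no bracket -> illegal
(2,0): no bracket -> illegal
(2,1): flips 1 -> legal
(2,2): flips 2 -> legal
(2,3): flips 1 -> legal
(2,5): flips 1 -> legal
(3,0): no bracket -> illegal
(3,5): flips 1 -> legal
(3,6): no bracket -> illegal
(4,0): no bracket -> illegal
(4,1): flips 1 -> legal
(5,1): no bracket -> illegal
(5,2): no bracket -> illegal
(5,3): flips 1 -> legal
(5,6): no bracket -> illegal
(6,3): no bracket -> illegal
(6,5): flips 1 -> legal
B mobility = 9
-- W to move --
(2,6): no bracket -> illegal
(2,7): no bracket -> illegal
(3,5): no bracket -> illegal
(3,6): no bracket -> illegal
(4,7): flips 1 -> legal
(5,2): flips 1 -> legal
(5,3): flips 1 -> legal
(5,6): flips 1 -> legal
(5,7): no bracket -> illegal
(6,2): no bracket -> illegal
(6,3): no bracket -> illegal
(6,5): flips 1 -> legal
(6,7): no bracket -> illegal
(7,2): no bracket -> illegal
(7,4): flips 1 -> legal
(7,5): no bracket -> illegal
(7,6): no bracket -> illegal
(7,7): flips 2 -> legal
W mobility = 7

Answer: B=9 W=7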